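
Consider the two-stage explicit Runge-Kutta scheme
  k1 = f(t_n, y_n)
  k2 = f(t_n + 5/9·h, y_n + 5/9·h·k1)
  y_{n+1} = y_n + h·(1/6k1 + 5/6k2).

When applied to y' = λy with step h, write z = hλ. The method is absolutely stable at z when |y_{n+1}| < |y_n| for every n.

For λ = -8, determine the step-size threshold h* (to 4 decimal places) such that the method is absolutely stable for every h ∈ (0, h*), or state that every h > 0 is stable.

Set f=λy, z=hλ:
  k1=λy_n ⇒ h·k1=z·y_n;  k2=λ(1+5/9z)y_n ⇒ h·k2=z(1+5/9z)y_n
  y_{n+1}/y_n = 1 + 1/6z + 5/6z(1+5/9z) = 1 + z + 25/54z²
  ⇒ R(z) = 1 + z + 25/54z².

Find x<0 with |R(x)|<1.
x=-0.94: |R|=0.4691
R=1: x+25/54x²=0 ⇒ x=−54/25=-2.1600; min R=1−1/(4·25/54)=0.4600>−1
Confirm numerically:
  x=-1.564: |R|=0.56845 <1
  x=-1.471: |R|=0.53078 <1
  x=-1.126: |R|=0.46098 <1
  x=-2.651: |R|=1.60261 >1
  x=-2.497: |R|=1.38958 >1
  x=-2.485: |R|=1.37390 >1
Stable set (-2.1600, 0).

(-2.1600,0); λ=-8 ⇒ h* = (54/25)/8 = 0.2700.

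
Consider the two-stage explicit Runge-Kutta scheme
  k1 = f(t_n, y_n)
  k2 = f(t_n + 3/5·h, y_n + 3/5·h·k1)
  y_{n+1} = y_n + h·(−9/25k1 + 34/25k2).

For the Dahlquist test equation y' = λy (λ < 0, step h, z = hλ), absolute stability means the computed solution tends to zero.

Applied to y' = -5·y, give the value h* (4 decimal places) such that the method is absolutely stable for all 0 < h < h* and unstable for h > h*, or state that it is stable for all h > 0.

Set f=λy, z=hλ:
  k1=λy_n ⇒ h·k1=z·y_n;  k2=λ(1+3/5z)y_n ⇒ h·k2=z(1+3/5z)y_n
  y_{n+1}/y_n = 1 − 9/25z + 34/25z(1+3/5z) = 1 + z + 102/125z²
  so R(z) = 1 + z + 102/125z².

Find x<0 with |R(x)|<1.
x=-0.64: |R|=0.6942
R=1: x+102/125x²=0 ⇒ x=−125/102=-1.2255; min R=1−1/(4·102/125)=0.6936>−1
Confirm numerically:
  x=-1.124: |R|=0.90691 <1
  x=-0.809: |R|=0.72506 <1
  x=-0.805: |R|=0.72379 <1
  x=-0.562: |R|=0.69573 <1
  x=-1.766: |R|=1.77890 >1
  x=-1.508: |R|=1.34764 >1
Interval (-1.2255, 0).

(-1.2255,0); λ=-5 ⇒ h* = (125/102)/5 = 0.2451.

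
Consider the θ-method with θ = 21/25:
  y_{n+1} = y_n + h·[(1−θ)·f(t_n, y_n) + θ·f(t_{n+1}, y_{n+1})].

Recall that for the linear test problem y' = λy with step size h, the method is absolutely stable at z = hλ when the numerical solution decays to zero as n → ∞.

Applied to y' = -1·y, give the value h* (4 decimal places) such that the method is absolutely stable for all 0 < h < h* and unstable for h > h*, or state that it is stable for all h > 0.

On y'=λy, z=hλ:
  y_{n+1} = y_n + z·[4/25·y_n + 21/25·y_{n+1}] ⇒ (1 − 21/25z)y_{n+1} = (1 + 4/25z)y_n
  so R(z) = (1 + 4/25z)/(1 − 21/25z).

Need |R(x)|<1, x<0.
x=-1.34: |R|=0.3696
x=-2: |R|=0.2537
x=-10: |R|=0.0638
x=-100: |R|=0.1765
θ=21/25≥1/2 ⇒ |1+4/25x|<|1−21/25x| ∀x<0 ⇒ interval (−∞,0).

(−∞, 0) — no finite endpoint. Any h>0 works for λ=-1.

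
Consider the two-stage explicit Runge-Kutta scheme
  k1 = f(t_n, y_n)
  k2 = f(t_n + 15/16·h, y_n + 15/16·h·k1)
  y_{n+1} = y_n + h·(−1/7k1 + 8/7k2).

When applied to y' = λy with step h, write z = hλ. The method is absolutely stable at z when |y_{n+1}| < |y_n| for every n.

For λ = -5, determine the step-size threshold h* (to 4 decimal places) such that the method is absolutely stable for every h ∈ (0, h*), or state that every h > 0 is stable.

Test eqn y'=λy, z=hλ:
  k1=λy_n ⇒ h·k1=z·y_n;  k2=λ(1+15/16z)y_n ⇒ h·k2=z(1+15/16z)y_n
  y_{n+1}/y_n = 1 − 1/7z + 8/7z(1+15/16z) = 1 + z + 15/14z²
  ⇒ R(z) = 1 + z + 15/14z².

Solve |R(x)|<1 on ℝ⁻.
x=-1.72: |R|=2.4497
R=1: x+15/14x²=0 ⇒ x=−14/15=-0.9333; min R=1−1/(4·15/14)=0.7667>−1
Confirm numerically:
  x=-0.749: |R|=0.85207 <1
  x=-0.723: |R|=0.83707 <1
  x=-0.698: |R|=0.82400 <1
  x=-0.487: |R|=0.76711 <1
  x=-1.291: |R|=1.49473 >1
  x=-1.257: |R|=1.43591 >1
Stable set (-0.9333, 0).

(-0.9333,0); λ=-5 ⇒ h* = (14/15)/5 = 0.1867.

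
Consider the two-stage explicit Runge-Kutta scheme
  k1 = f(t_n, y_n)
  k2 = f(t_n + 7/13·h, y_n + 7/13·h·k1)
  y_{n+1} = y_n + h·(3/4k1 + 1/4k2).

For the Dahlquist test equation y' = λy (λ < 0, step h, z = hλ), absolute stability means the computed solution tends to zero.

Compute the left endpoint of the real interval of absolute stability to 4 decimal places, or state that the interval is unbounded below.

On y'=λy, z=hλ:
  k1=λy_n ⇒ h·k1=z·y_n;  k2=λ(1+7/13z)y_n ⇒ h·k2=z(1+7/13z)y_n
  y_{n+1}/y_n = 1 + 3/4z + 1/4z(1+7/13z) = 1 + z + 7/52z²
  so R(z) = 1 + z + 7/52z².

Solve |R(x)|<1 on ℝ⁻.
x=-0.43: |R|=0.5949
R=1: x+7/52x²=0 ⇒ x=−52/7=-7.4286; min R=1−1/(4·7/52)=-0.8571>−1
Confirm numerically:
  x=-7.195: |R|=0.77377 <1
  x=-5.905: |R|=0.21109 <1
  x=-5.450: |R|=0.45159 <1
  x=-3.320: |R|=0.83622 <1
  x=-7.933: |R|=1.53868 >1
  x=-7.862: |R|=1.45872 >1
  x=-7.589: |R|=1.16389 >1
So |R|<1 on (-7.4286, 0).

z* = -7.4286.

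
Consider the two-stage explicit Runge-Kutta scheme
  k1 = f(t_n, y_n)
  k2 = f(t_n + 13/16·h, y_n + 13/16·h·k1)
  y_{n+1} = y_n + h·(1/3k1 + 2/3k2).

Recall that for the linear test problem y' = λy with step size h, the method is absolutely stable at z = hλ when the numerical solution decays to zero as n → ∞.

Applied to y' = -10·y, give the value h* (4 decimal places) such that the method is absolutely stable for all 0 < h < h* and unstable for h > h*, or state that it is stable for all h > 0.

(-1.8462,0); λ=-10 ⇒ h* = (24/13)/10 = 0.1846.

With y'=λy (z=hλ):
  k1=λy_n ⇒ h·k1=z·y_n;  k2=λ(1+13/16z)y_n ⇒ h·k2=z(1+13/16z)y_n
  y_{n+1}/y_n = 1 + 1/3z + 2/3z(1+13/16z) = 1 + z + 13/24z²
  so R(z) = 1 + z + 13/24z².

Find x<0 with |R(x)|<1.
x=-0.93: |R|=0.5385
R=1: x+13/24x²=0 ⇒ x=−24/13=-1.8462; min R=1−1/(4·13/24)=0.5385>−1
Confirm numerically:
  x=-1.698: |R|=0.86374 <1
  x=-1.625: |R|=0.80534 <1
  x=-1.159: |R|=0.56861 <1
  x=-1.036: |R|=0.54537 <1
  x=-1.996: |R|=1.16201 >1
  x=-1.911: |R|=1.06712 >1
So |R|<1 on (-1.8462, 0).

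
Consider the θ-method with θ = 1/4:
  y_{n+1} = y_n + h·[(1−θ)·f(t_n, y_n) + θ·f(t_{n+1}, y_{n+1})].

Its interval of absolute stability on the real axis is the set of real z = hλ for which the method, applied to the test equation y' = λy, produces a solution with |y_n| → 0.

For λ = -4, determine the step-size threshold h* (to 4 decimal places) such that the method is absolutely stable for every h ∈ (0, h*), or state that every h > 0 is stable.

On y'=λy, z=hλ:
  y_{n+1} = y_n + z·[3/4·y_n + 1/4·y_{n+1}] ⇒ (1 − 1/4z)y_{n+1} = (1 + 3/4z)y_n
  so R(z) = (1 + 3/4z)/(1 − 1/4z).

Need |R(x)|<1, x<0.
x=-0.74: |R|=0.3755
R=−1: 1+3/4x = −1+1/4x ⇒ -1/2x=2 ⇒ x=2/(-1/2)=-4.0000
Confirm numerically:
  x=-3.514: |R|=0.87064 <1
  x=-3.157: |R|=0.76443 <1
  x=-2.986: |R|=0.70971 <1
  x=-2.422: |R|=0.50856 <1
  x=-4.524: |R|=1.12295 >1
  x=-4.432: |R|=1.10247 >1
So |R|<1 on (-4.0000, 0).

(-4.0000,0); λ=-4 ⇒ h* = (4)/4 = 1.0000.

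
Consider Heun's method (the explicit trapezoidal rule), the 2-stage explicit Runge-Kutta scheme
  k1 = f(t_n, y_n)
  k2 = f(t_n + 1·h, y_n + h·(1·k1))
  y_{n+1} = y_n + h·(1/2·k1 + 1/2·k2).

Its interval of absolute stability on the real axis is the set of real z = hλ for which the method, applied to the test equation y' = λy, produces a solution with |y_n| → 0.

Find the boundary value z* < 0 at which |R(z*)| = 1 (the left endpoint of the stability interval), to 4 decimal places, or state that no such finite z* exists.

z* = -2.0000.

Test eqn y'=λy, z=hλ:
  order 2, 2-stage ⇒ R(z)=1+z+z^2/2
  (e.g. R(-1.28)=0.53920, |R|=0.53920)

Solve |R(x)|<1 on ℝ⁻.
x=-1.28: |R|=0.5392
|R(-2.15)|=1.1612 |R(-0.93)|=0.5025 |R(-0.8)|=0.5200
Bisect:
  x_lo=-2.7047 |R|=1.9530  x_hi=-0.3370 |R|=0.7198
  mid=-1.52084 |R|=0.63564 →hi
  mid=-2.11276 |R|=1.11912 →lo
  mid=-1.81680 |R|=0.83358 →hi
  mid=-1.96478 |R|=0.96540 →hi
  mid=-2.03877 |R|=1.03953 →lo
  mid=-2.00178 |R|=1.00178 →lo
  mid=-1.98328 |R|=0.98342 →hi
  ...
  [-2.00004,-1.99990] ⇒ x*=-2.0000
Interval (-2.0000, 0).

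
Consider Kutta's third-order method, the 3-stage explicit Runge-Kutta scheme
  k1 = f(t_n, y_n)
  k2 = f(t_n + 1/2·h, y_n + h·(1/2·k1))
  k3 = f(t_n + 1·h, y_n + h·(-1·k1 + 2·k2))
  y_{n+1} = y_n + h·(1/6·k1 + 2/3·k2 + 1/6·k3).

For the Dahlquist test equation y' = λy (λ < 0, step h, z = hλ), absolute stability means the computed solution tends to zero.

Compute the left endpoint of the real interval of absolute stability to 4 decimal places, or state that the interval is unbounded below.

With y'=λy (z=hλ):
  order 3, 3-stage ⇒ R(z)=1+z+z^2/2+z^3/6
  (e.g. R(-0.71)=0.48240, |R|=0.48240)

Need |R(x)|<1, x<0.
x=-0.71: |R|=0.4824
|R(-2.05)|=0.3846 |R(-1.2)|=0.2320 |R(-0.52)|=0.5918
Bisect:
  x_lo=-2.8374 |R|=1.6193  x_hi=-0.0970 |R|=0.9075
  mid=-1.46724 |R|=0.08271 →hi
  mid=-2.15234 |R|=0.49787 →hi
  mid=-2.49489 |R|=0.97089 →hi
  mid=-2.66617 |R|=1.27067 →lo
  mid=-2.58053 |R|=1.11498 →lo
  mid=-2.53771 |R|=1.04153 →lo
  mid=-2.51630 |R|=1.00586 →lo
  mid=-2.50560 |R|=0.98829 →hi
  mid=-2.51095 |R|=0.99705 →hi
  ...
  [-2.51279,-2.51262] ⇒ x*=-2.5127
Interval (-2.5127, 0).

left endpoint -2.5127.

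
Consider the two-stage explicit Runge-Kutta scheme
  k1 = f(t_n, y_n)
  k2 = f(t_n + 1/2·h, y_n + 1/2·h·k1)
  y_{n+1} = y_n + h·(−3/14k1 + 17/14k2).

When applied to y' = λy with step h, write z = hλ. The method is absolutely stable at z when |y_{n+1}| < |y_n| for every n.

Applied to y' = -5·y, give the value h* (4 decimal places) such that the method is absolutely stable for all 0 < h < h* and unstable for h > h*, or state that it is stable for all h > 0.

(-1.6471,0); λ=-5 ⇒ h* = (28/17)/5 = 0.3294.

With y'=λy (z=hλ):
  k1=λy_n ⇒ h·k1=z·y_n;  k2=λ(1+1/2z)y_n ⇒ h·k2=z(1+1/2z)y_n
  y_{n+1}/y_n = 1 − 3/14z + 17/14z(1+1/2z) = 1 + z + 17/28z²
  Hence R(z) = 1 + z + 17/28z².

Solve |R(x)|<1 on ℝ⁻.
x=-0.83: |R|=0.5883
R=1: x+17/28x²=0 ⇒ x=−28/17=-1.6471; min R=1−1/(4·17/28)=0.5882>−1
Confirm numerically:
  x=-1.560: |R|=0.91754 <1
  x=-1.156: |R|=0.65535 <1
  x=-0.713: |R|=0.59565 <1
  x=-2.184: |R|=1.71198 >1
  x=-1.808: |R|=1.17667 >1
So |R|<1 on (-1.6471, 0).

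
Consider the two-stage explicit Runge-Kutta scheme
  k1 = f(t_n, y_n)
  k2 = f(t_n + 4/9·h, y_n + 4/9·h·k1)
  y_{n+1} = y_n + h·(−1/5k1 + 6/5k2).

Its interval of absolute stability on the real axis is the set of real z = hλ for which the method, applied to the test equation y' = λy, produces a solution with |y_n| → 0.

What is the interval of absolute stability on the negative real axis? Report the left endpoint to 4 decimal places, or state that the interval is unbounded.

Set f=λy, z=hλ:
  k1=λy_n ⇒ h·k1=z·y_n;  k2=λ(1+4/9z)y_n ⇒ h·k2=z(1+4/9z)y_n
  y_{n+1}/y_n = 1 − 1/5z + 6/5z(1+4/9z) = 1 + z + 8/15z²
  Hence R(z) = 1 + z + 8/15z².

Find x<0 with |R(x)|<1.
x=-0.63: |R|=0.5817
R=1: x+8/15x²=0 ⇒ x=−15/8=-1.8750; min R=1−1/(4·8/15)=0.5312>−1
Confirm numerically:
  x=-1.837: |R|=0.96277 <1
  x=-1.794: |R|=0.92250 <1
  x=-1.607: |R|=0.77031 <1
  x=-2.250: |R|=1.45000 >1
  x=-1.985: |R|=1.11645 >1
So |R|<1 on (-1.8750, 0).

(-1.8750, 0).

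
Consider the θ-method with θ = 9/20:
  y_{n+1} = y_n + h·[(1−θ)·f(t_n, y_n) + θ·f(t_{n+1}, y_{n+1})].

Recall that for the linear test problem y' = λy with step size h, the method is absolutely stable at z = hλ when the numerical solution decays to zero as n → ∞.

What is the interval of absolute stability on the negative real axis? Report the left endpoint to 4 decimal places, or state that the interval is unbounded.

(-20.0000, 0).

Set f=λy, z=hλ:
  y_{n+1} = y_n + z·[11/20·y_n + 9/20·y_{n+1}] ⇒ (1 − 9/20z)y_{n+1} = (1 + 11/20z)y_n
  Hence R(z) = (1 + 11/20z)/(1 − 9/20z).

Find x<0 with |R(x)|<1.
x=-0.79: |R|=0.4172
R=−1: 1+11/20x = −1+9/20x ⇒ -1/10x=2 ⇒ x=2/(-1/10)=-20.0000
Confirm numerically:
  x=-18.649: |R|=0.98562 <1
  x=-17.959: |R|=0.97753 <1
  x=-12.809: |R|=0.89369 <1
  x=-10.518: |R|=0.83461 <1
  x=-20.482: |R|=1.00472 >1
  x=-20.113: |R|=1.00112 >1
  x=-20.034: |R|=1.00034 >1
So |R|<1 on (-20.0000, 0).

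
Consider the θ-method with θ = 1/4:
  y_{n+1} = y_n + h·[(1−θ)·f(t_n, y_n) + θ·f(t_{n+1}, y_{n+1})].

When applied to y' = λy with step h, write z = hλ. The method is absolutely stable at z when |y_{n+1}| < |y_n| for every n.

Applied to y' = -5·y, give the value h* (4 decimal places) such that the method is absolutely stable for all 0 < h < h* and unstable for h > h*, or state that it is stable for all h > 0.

On y'=λy, z=hλ:
  y_{n+1} = y_n + z·[3/4·y_n + 1/4·y_{n+1}] ⇒ (1 − 1/4z)y_{n+1} = (1 + 3/4z)y_n
  Hence R(z) = (1 + 3/4z)/(1 − 1/4z).

Need |R(x)|<1, x<0.
x=-0.74: |R|=0.3755
R=−1: 1+3/4x = −1+1/4x ⇒ -1/2x=2 ⇒ x=2/(-1/2)=-4.0000
Confirm numerically:
  x=-2.420: |R|=0.50779 <1
  x=-2.358: |R|=0.48349 <1
  x=-1.709: |R|=0.19741 <1
  x=-4.524: |R|=1.12295 >1
  x=-4.311: |R|=1.07484 >1
  x=-4.183: |R|=1.04473 >1
Interval (-4.0000, 0).

(-4.0000,0); λ=-5 ⇒ h* = (4)/5 = 0.8000.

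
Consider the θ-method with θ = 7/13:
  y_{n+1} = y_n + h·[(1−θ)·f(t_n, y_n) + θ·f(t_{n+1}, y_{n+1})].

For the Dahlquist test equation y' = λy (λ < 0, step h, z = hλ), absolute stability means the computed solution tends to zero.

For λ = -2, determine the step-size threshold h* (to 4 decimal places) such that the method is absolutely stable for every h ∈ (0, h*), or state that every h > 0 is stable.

interval (−∞, 0). Any h>0 works for λ=-2.

Set f=λy, z=hλ:
  y_{n+1} = y_n + z·[6/13·y_n + 7/13·y_{n+1}] ⇒ (1 − 7/13z)y_{n+1} = (1 + 6/13z)y_n
  ⇒ R(z) = (1 + 6/13z)/(1 − 7/13z).

Need |R(x)|<1, x<0.
x=-1.66: |R|=0.1235
x=-2: |R|=0.0370
x=-10: |R|=0.5663
x=-100: |R|=0.8233
θ=7/13≥1/2 ⇒ |1+6/13x|<|1−7/13x| ∀x<0 ⇒ stable on all of ℝ⁻.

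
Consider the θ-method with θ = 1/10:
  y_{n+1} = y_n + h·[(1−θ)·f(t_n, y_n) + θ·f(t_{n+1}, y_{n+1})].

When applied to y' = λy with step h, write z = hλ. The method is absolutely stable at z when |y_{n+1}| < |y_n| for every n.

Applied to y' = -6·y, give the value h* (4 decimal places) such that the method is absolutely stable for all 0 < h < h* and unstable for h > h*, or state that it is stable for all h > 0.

(-2.5000,0); λ=-6 ⇒ h* = (5/2)/6 = 0.4167.

Test eqn y'=λy, z=hλ:
  y_{n+1} = y_n + z·[9/10·y_n + 1/10·y_{n+1}] ⇒ (1 − 1/10z)y_{n+1} = (1 + 9/10z)y_n
  Hence R(z) = (1 + 9/10z)/(1 − 1/10z).

Solve |R(x)|<1 on ℝ⁻.
x=-1.51: |R|=0.3119
R=−1: 1+9/10x = −1+1/10x ⇒ -4/5x=2 ⇒ x=2/(-4/5)=-2.5000
Confirm numerically:
  x=-2.467: |R|=0.97882 <1
  x=-2.136: |R|=0.76005 <1
  x=-1.916: |R|=0.60792 <1
  x=-1.043: |R|=0.05551 <1
  x=-2.807: |R|=1.19177 >1
  x=-2.617: |R|=1.07419 >1
Stable set (-2.5000, 0).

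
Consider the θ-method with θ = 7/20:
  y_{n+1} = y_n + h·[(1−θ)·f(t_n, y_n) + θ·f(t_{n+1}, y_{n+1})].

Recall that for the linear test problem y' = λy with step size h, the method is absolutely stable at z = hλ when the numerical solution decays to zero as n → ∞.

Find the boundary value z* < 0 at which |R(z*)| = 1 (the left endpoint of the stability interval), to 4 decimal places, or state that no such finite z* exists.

Test eqn y'=λy, z=hλ:
  y_{n+1} = y_n + z·[13/20·y_n + 7/20·y_{n+1}] ⇒ (1 − 7/20z)y_{n+1} = (1 + 13/20z)y_n
  ⇒ R(z) = (1 + 13/20z)/(1 − 7/20z).

Solve |R(x)|<1 on ℝ⁻.
x=-1.76: |R|=0.0891
R=−1: 1+13/20x = −1+7/20x ⇒ -3/10x=2 ⇒ x=2/(-3/10)=-6.6667
Confirm numerically:
  x=-6.211: |R|=0.95693 <1
  x=-5.157: |R|=0.83854 <1
  x=-3.625: |R|=0.59780 <1
  x=-3.252: |R|=0.52091 <1
  x=-6.958: |R|=1.02544 >1
  x=-6.836: |R|=1.01497 >1
  x=-6.775: |R|=1.00964 >1
So |R|<1 on (-6.6667, 0).

z* = -6.6667.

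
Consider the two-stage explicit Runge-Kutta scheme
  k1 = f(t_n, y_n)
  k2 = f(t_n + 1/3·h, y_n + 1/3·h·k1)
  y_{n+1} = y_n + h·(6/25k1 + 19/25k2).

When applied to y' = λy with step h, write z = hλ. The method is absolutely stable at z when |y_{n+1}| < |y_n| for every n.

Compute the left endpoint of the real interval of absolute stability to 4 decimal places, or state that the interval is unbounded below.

With y'=λy (z=hλ):
  k1=λy_n ⇒ h·k1=z·y_n;  k2=λ(1+1/3z)y_n ⇒ h·k2=z(1+1/3z)y_n
  y_{n+1}/y_n = 1 + 6/25z + 19/25z(1+1/3z) = 1 + z + 19/75z²
  R(z) = 1 + z + 19/75z².

Boundary: |R(x)|=1, x<0.
x=-0.62: |R|=0.4774
R=1: x+19/75x²=0 ⇒ x=−75/19=-3.9474; min R=1−1/(4·19/75)=0.0132>−1
Confirm numerically:
  x=-3.739: |R|=0.80263 <1
  x=-2.577: |R|=0.10537 <1
  x=-2.460: |R|=0.07307 <1
  x=-2.316: |R|=0.04284 <1
  x=-4.420: |R|=1.52922 >1
  x=-4.261: |R|=1.33855 >1
So |R|<1 on (-3.9474, 0).

left endpoint -3.9474.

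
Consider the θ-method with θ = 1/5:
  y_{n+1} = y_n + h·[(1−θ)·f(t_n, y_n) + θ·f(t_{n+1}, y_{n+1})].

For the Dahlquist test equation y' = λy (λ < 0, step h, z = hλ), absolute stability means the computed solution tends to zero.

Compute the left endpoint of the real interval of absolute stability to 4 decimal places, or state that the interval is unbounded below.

Test eqn y'=λy, z=hλ:
  y_{n+1} = y_n + z·[4/5·y_n + 1/5·y_{n+1}] ⇒ (1 − 1/5z)y_{n+1} = (1 + 4/5z)y_n
  Hence R(z) = (1 + 4/5z)/(1 − 1/5z).

Boundary: |R(x)|=1, x<0.
x=-0.5: |R|=0.5455
R=−1: 1+4/5x = −1+1/5x ⇒ -3/5x=2 ⇒ x=2/(-3/5)=-3.3333
Confirm numerically:
  x=-2.399: |R|=0.62117 <1
  x=-2.266: |R|=0.55932 <1
  x=-2.251: |R|=0.55220 <1
  x=-3.757: |R|=1.14514 >1
  x=-3.435: |R|=1.03616 >1
Interval (-3.3333, 0).

left endpoint -3.3333.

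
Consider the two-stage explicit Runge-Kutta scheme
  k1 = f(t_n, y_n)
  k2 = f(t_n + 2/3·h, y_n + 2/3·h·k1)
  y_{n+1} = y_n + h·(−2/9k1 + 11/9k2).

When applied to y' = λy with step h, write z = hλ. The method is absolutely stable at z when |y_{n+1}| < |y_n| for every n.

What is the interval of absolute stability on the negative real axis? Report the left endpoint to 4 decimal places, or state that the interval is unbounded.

z∈(-1.2273,0).

On y'=λy, z=hλ:
  k1=λy_n ⇒ h·k1=z·y_n;  k2=λ(1+2/3z)y_n ⇒ h·k2=z(1+2/3z)y_n
  y_{n+1}/y_n = 1 − 2/9z + 11/9z(1+2/3z) = 1 + z + 22/27z²
  R(z) = 1 + z + 22/27z².

Boundary: |R(x)|=1, x<0.
x=-1.16: |R|=0.9364
R=1: x+22/27x²=0 ⇒ x=−27/22=-1.2273; min R=1−1/(4·22/27)=0.6932>−1
Confirm numerically:
  x=-1.193: |R|=0.96668 <1
  x=-0.995: |R|=0.81169 <1
  x=-0.987: |R|=0.80677 <1
  x=-0.659: |R|=0.69486 <1
  x=-1.816: |R|=1.87114 >1
  x=-1.541: |R|=1.39393 >1
  x=-1.537: |R|=1.38789 >1
Interval (-1.2273, 0).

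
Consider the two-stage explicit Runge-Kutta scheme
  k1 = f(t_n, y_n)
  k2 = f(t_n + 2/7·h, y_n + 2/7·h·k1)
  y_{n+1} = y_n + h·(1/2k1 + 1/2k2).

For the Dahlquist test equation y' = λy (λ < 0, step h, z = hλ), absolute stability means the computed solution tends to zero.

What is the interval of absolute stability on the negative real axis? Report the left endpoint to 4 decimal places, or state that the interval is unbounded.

z∈(-7.0000,0).

On y'=λy, z=hλ:
  k1=λy_n ⇒ h·k1=z·y_n;  k2=λ(1+2/7z)y_n ⇒ h·k2=z(1+2/7z)y_n
  y_{n+1}/y_n = 1 + 1/2z + 1/2z(1+2/7z) = 1 + z + 1/7z²
  R(z) = 1 + z + 1/7z².

Find x<0 with |R(x)|<1.
x=-1.77: |R|=0.3224
R=1: x+1/7x²=0 ⇒ x=−7=-7.0000; min R=1−1/(4·1/7)=-0.7500>−1
Confirm numerically:
  x=-5.917: |R|=0.08456 <1
  x=-5.154: |R|=0.35918 <1
  x=-3.222: |R|=0.73896 <1
  x=-7.333: |R|=1.34884 >1
  x=-7.102: |R|=1.10349 >1
So |R|<1 on (-7.0000, 0).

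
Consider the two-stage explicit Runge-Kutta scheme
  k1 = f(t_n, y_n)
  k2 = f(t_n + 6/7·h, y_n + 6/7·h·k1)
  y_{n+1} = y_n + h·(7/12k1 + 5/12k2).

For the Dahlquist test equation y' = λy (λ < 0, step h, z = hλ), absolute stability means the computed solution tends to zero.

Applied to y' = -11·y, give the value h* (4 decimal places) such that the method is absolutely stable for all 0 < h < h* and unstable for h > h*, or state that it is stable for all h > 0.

(-2.8000,0); λ=-11 ⇒ h* = (14/5)/11 = 0.2545.

Set f=λy, z=hλ:
  k1=λy_n ⇒ h·k1=z·y_n;  k2=λ(1+6/7z)y_n ⇒ h·k2=z(1+6/7z)y_n
  y_{n+1}/y_n = 1 + 7/12z + 5/12z(1+6/7z) = 1 + z + 5/14z²
  ⇒ R(z) = 1 + z + 5/14z².

Find x<0 with |R(x)|<1.
x=-1.78: |R|=0.3516
R=1: x+5/14x²=0 ⇒ x=−14/5=-2.8000; min R=1−1/(4·5/14)=0.3000>−1
Confirm numerically:
  x=-2.362: |R|=0.63052 <1
  x=-2.214: |R|=0.53664 <1
  x=-1.597: |R|=0.31386 <1
  x=-1.549: |R|=0.30793 <1
  x=-3.067: |R|=1.29246 >1
  x=-3.005: |R|=1.22001 >1
  x=-2.887: |R|=1.08970 >1
Interval (-2.8000, 0).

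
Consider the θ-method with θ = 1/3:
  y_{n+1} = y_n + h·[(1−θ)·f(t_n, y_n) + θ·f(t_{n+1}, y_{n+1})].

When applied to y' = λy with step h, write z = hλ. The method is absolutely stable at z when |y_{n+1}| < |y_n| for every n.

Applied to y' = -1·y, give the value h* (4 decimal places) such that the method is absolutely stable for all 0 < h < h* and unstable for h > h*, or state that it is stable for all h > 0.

(-6.0000,0); λ=-1 ⇒ h* = (6)/1 = 6.0000.

Test eqn y'=λy, z=hλ:
  y_{n+1} = y_n + z·[2/3·y_n + 1/3·y_{n+1}] ⇒ (1 − 1/3z)y_{n+1} = (1 + 2/3z)y_n
  ⇒ R(z) = (1 + 2/3z)/(1 − 1/3z).

Boundary: |R(x)|=1, x<0.
x=-1.33: |R|=0.0785
R=−1: 1+2/3x = −1+1/3x ⇒ -1/3x=2 ⇒ x=2/(-1/3)=-6.0000
Confirm numerically:
  x=-5.198: |R|=0.90217 <1
  x=-4.846: |R|=0.85292 <1
  x=-4.701: |R|=0.83132 <1
  x=-6.459: |R|=1.04853 >1
  x=-6.382: |R|=1.04072 >1
  x=-6.195: |R|=1.02121 >1
So |R|<1 on (-6.0000, 0).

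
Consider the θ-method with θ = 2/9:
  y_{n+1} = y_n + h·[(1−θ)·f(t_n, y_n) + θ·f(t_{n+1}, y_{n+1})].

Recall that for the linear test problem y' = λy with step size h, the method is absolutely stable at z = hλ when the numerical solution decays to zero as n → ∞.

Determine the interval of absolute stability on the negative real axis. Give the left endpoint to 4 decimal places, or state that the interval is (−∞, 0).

With y'=λy (z=hλ):
  y_{n+1} = y_n + z·[7/9·y_n + 2/9·y_{n+1}] ⇒ (1 − 2/9z)y_{n+1} = (1 + 7/9z)y_n
  so R(z) = (1 + 7/9z)/(1 − 2/9z).

Find x<0 with |R(x)|<1.
x=-1.02: |R|=0.1685
R=−1: 1+7/9x = −1+2/9x ⇒ -5/9x=2 ⇒ x=2/(-5/9)=-3.6000
Confirm numerically:
  x=-3.094: |R|=0.83342 <1
  x=-2.999: |R|=0.79964 <1
  x=-2.330: |R|=0.53514 <1
  x=-3.779: |R|=1.05405 >1
  x=-3.749: |R|=1.04516 >1
Stable set (-3.6000, 0).

(-3.6000, 0).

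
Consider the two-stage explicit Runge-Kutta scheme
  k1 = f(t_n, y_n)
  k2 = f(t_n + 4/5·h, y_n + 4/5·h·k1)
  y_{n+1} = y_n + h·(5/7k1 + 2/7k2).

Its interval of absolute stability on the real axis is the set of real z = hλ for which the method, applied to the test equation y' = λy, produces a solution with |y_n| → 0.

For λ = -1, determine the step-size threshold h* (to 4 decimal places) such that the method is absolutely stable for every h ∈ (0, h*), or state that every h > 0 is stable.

Set f=λy, z=hλ:
  k1=λy_n ⇒ h·k1=z·y_n;  k2=λ(1+4/5z)y_n ⇒ h·k2=z(1+4/5z)y_n
  y_{n+1}/y_n = 1 + 5/7z + 2/7z(1+4/5z) = 1 + z + 8/35z²
  R(z) = 1 + z + 8/35z².

Need |R(x)|<1, x<0.
x=-0.66: |R|=0.4396
R=1: x+8/35x²=0 ⇒ x=−35/8=-4.3750; min R=1−1/(4·8/35)=-0.0938>−1
Confirm numerically:
  x=-4.324: |R|=0.94959 <1
  x=-2.669: |R|=0.04076 <1
  x=-1.874: |R|=0.07129 <1
  x=-4.875: |R|=1.55714 >1
  x=-4.410: |R|=1.03528 >1
So |R|<1 on (-4.3750, 0).

(-4.3750,0); λ=-1 ⇒ h* = (35/8)/1 = 4.3750.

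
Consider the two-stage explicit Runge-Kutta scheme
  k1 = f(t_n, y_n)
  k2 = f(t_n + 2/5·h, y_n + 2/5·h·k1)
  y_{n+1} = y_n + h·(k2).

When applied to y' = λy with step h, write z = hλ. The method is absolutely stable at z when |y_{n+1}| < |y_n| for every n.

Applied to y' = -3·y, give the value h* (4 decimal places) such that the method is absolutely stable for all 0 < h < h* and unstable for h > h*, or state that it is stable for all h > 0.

On y'=λy, z=hλ:
  k1=λy_n ⇒ h·k1=z·y_n;  k2=λ(1+2/5z)y_n ⇒ h·k2=z(1+2/5z)y_n
  y_{n+1}/y_n = 1 + z(1+2/5z) = 1 + z + 2/5z²
  R(z) = 1 + z + 2/5z².

Boundary: |R(x)|=1, x<0.
x=-0.87: |R|=0.4328
R=1: x+2/5x²=0 ⇒ x=−5/2=-2.5000; min R=1−1/(4·2/5)=0.3750>−1
Confirm numerically:
  x=-2.437: |R|=0.93859 <1
  x=-2.233: |R|=0.76152 <1
  x=-2.158: |R|=0.70479 <1
  x=-1.282: |R|=0.37541 <1
  x=-2.907: |R|=1.47326 >1
  x=-2.745: |R|=1.26901 >1
Interval (-2.5000, 0).

(-2.5000,0); λ=-3 ⇒ h* = (5/2)/3 = 0.8333.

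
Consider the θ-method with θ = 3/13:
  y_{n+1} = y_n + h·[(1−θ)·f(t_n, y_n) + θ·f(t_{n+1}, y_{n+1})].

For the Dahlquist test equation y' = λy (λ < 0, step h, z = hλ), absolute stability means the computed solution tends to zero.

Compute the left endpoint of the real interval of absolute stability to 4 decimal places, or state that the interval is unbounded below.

Test eqn y'=λy, z=hλ:
  y_{n+1} = y_n + z·[10/13·y_n + 3/13·y_{n+1}] ⇒ (1 − 3/13z)y_{n+1} = (1 + 10/13z)y_n
  so R(z) = (1 + 10/13z)/(1 − 3/13z).

Find x<0 with |R(x)|<1.
x=-1.01: |R|=0.1809
R=−1: 1+10/13x = −1+3/13x ⇒ -7/13x=2 ⇒ x=2/(-7/13)=-3.7143
Confirm numerically:
  x=-3.130: |R|=0.81733 <1
  x=-2.793: |R|=0.69835 <1
  x=-2.613: |R|=0.63007 <1
  x=-2.234: |R|=0.47406 <1
  x=-4.127: |R|=1.11383 >1
  x=-4.118: |R|=1.11146 >1
  x=-3.831: |R|=1.03336 >1
Interval (-3.7143, 0).

left endpoint -3.7143.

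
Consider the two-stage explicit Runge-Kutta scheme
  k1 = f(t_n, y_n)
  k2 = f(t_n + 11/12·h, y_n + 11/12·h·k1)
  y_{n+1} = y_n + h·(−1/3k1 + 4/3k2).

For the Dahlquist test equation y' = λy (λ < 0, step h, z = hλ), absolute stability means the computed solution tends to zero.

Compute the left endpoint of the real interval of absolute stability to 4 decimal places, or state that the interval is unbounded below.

left endpoint -0.8182.

Set f=λy, z=hλ:
  k1=λy_n ⇒ h·k1=z·y_n;  k2=λ(1+11/12z)y_n ⇒ h·k2=z(1+11/12z)y_n
  y_{n+1}/y_n = 1 − 1/3z + 4/3z(1+11/12z) = 1 + z + 11/9z²
  so R(z) = 1 + z + 11/9z².

Find x<0 with |R(x)|<1.
x=-1.64: |R|=2.6473
R=1: x+11/9x²=0 ⇒ x=−9/11=-0.8182; min R=1−1/(4·11/9)=0.7955>−1
Confirm numerically:
  x=-0.764: |R|=0.94941 <1
  x=-0.518: |R|=0.80995 <1
  x=-0.477: |R|=0.80109 <1
  x=-1.290: |R|=1.74390 >1
  x=-1.009: |R|=1.23532 >1
  x=-0.891: |R|=1.07930 >1
So |R|<1 on (-0.8182, 0).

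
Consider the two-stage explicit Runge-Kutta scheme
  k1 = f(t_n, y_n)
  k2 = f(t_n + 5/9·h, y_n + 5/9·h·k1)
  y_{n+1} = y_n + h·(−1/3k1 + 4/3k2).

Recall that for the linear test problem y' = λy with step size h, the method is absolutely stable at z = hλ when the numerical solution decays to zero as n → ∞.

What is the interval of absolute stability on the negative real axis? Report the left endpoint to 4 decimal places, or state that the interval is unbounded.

z∈(-1.3500,0).

Set f=λy, z=hλ:
  k1=λy_n ⇒ h·k1=z·y_n;  k2=λ(1+5/9z)y_n ⇒ h·k2=z(1+5/9z)y_n
  y_{n+1}/y_n = 1 − 1/3z + 4/3z(1+5/9z) = 1 + z + 20/27z²
  ⇒ R(z) = 1 + z + 20/27z².

Boundary: |R(x)|=1, x<0.
x=-1.77: |R|=1.5507
R=1: x+20/27x²=0 ⇒ x=−27/20=-1.3500; min R=1−1/(4·20/27)=0.6625>−1
Confirm numerically:
  x=-1.045: |R|=0.76391 <1
  x=-0.716: |R|=0.66375 <1
  x=-0.692: |R|=0.66271 <1
  x=-0.659: |R|=0.66269 <1
  x=-1.804: |R|=1.60668 >1
  x=-1.570: |R|=1.25585 >1
Interval (-1.3500, 0).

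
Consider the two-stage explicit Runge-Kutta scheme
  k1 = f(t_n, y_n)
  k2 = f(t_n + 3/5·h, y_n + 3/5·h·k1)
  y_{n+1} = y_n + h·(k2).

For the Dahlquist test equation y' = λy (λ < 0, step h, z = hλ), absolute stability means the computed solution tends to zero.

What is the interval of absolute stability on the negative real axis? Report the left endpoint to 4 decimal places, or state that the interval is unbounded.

(-1.6667, 0).

Set f=λy, z=hλ:
  k1=λy_n ⇒ h·k1=z·y_n;  k2=λ(1+3/5z)y_n ⇒ h·k2=z(1+3/5z)y_n
  y_{n+1}/y_n = 1 + z(1+3/5z) = 1 + z + 3/5z²
  so R(z) = 1 + z + 3/5z².

Find x<0 with |R(x)|<1.
x=-0.6: |R|=0.6160
R=1: x+3/5x²=0 ⇒ x=−5/3=-1.6667; min R=1−1/(4·3/5)=0.5833>−1
Confirm numerically:
  x=-1.563: |R|=0.90278 <1
  x=-1.289: |R|=0.70791 <1
  x=-1.275: |R|=0.70037 <1
  x=-1.261: |R|=0.69307 <1
  x=-2.216: |R|=1.73039 >1
  x=-1.780: |R|=1.12104 >1
So |R|<1 on (-1.6667, 0).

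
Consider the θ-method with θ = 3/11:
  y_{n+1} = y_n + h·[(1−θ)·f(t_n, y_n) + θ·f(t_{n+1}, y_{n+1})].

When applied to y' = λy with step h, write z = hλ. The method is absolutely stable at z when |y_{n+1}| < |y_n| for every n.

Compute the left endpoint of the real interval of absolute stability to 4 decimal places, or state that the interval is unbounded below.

On y'=λy, z=hλ:
  y_{n+1} = y_n + z·[8/11·y_n + 3/11·y_{n+1}] ⇒ (1 − 3/11z)y_{n+1} = (1 + 8/11z)y_n
  so R(z) = (1 + 8/11z)/(1 − 3/11z).

Need |R(x)|<1, x<0.
x=-1.23: |R|=0.0790
R=−1: 1+8/11x = −1+3/11x ⇒ -5/11x=2 ⇒ x=2/(-5/11)=-4.4000
Confirm numerically:
  x=-3.267: |R|=0.72766 <1
  x=-2.673: |R|=0.54598 <1
  x=-2.224: |R|=0.38434 <1
  x=-4.923: |R|=1.10148 >1
  x=-4.635: |R|=1.04718 >1
  x=-4.511: |R|=1.02262 >1
Stable set (-4.4000, 0).

z* = -4.4000.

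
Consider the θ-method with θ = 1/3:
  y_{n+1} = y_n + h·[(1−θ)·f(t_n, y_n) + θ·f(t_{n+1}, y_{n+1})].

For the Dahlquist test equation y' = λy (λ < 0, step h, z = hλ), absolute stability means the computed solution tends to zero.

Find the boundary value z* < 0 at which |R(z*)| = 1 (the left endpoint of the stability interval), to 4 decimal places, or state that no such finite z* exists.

z* = -6.0000.

Set f=λy, z=hλ:
  y_{n+1} = y_n + z·[2/3·y_n + 1/3·y_{n+1}] ⇒ (1 − 1/3z)y_{n+1} = (1 + 2/3z)y_n
  Hence R(z) = (1 + 2/3z)/(1 − 1/3z).

Boundary: |R(x)|=1, x<0.
x=-0.45: |R|=0.6087
R=−1: 1+2/3x = −1+1/3x ⇒ -1/3x=2 ⇒ x=2/(-1/3)=-6.0000
Confirm numerically:
  x=-5.742: |R|=0.97049 <1
  x=-5.577: |R|=0.95068 <1
  x=-3.707: |R|=0.65812 <1
  x=-2.564: |R|=0.38246 <1
  x=-6.599: |R|=1.06240 >1
  x=-6.492: |R|=1.05183 >1
  x=-6.331: |R|=1.03547 >1
Interval (-6.0000, 0).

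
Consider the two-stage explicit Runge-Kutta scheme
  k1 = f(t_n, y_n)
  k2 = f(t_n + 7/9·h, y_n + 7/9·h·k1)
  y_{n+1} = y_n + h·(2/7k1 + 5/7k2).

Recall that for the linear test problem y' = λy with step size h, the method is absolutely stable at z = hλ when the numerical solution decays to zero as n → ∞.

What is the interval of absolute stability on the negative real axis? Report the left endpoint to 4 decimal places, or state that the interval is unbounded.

z∈(-1.8000,0).

Set f=λy, z=hλ:
  k1=λy_n ⇒ h·k1=z·y_n;  k2=λ(1+7/9z)y_n ⇒ h·k2=z(1+7/9z)y_n
  y_{n+1}/y_n = 1 + 2/7z + 5/7z(1+7/9z) = 1 + z + 5/9z²
  R(z) = 1 + z + 5/9z².

Solve |R(x)|<1 on ℝ⁻.
x=-1.46: |R|=0.7242
R=1: x+5/9x²=0 ⇒ x=−9/5=-1.8000; min R=1−1/(4·5/9)=0.5500>−1
Confirm numerically:
  x=-1.773: |R|=0.97340 <1
  x=-1.682: |R|=0.88974 <1
  x=-1.306: |R|=0.64158 <1
  x=-1.027: |R|=0.55896 <1
  x=-2.194: |R|=1.48024 >1
  x=-2.153: |R|=1.42223 >1
  x=-2.014: |R|=1.23944 >1
So |R|<1 on (-1.8000, 0).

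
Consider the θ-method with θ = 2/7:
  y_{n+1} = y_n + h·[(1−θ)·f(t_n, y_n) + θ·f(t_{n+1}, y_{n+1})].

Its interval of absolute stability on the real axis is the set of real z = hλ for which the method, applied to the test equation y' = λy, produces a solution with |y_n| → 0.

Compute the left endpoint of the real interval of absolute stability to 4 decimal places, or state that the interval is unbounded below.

z* = -4.6667.

Set f=λy, z=hλ:
  y_{n+1} = y_n + z·[5/7·y_n + 2/7·y_{n+1}] ⇒ (1 − 2/7z)y_{n+1} = (1 + 5/7z)y_n
  Hence R(z) = (1 + 5/7z)/(1 − 2/7z).

Find x<0 with |R(x)|<1.
x=-1.59: |R|=0.0933
R=−1: 1+5/7x = −1+2/7x ⇒ -3/7x=2 ⇒ x=2/(-3/7)=-4.6667
Confirm numerically:
  x=-4.190: |R|=0.90702 <1
  x=-3.876: |R|=0.83921 <1
  x=-3.080: |R|=0.63830 <1
  x=-2.568: |R|=0.48121 <1
  x=-5.006: |R|=1.05984 >1
  x=-4.734: |R|=1.01227 >1
So |R|<1 on (-4.6667, 0).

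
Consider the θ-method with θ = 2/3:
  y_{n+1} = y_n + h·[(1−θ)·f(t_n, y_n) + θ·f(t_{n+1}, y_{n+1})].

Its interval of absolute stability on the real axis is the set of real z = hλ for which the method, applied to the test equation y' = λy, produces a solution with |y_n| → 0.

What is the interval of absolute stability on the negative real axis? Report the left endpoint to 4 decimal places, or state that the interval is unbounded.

On y'=λy, z=hλ:
  y_{n+1} = y_n + z·[1/3·y_n + 2/3·y_{n+1}] ⇒ (1 − 2/3z)y_{n+1} = (1 + 1/3z)y_n
  ⇒ R(z) = (1 + 1/3z)/(1 − 2/3z).

Solve |R(x)|<1 on ℝ⁻.
x=-1.28: |R|=0.3094
x=-2: |R|=0.1429
x=-10: |R|=0.3043
x=-100: |R|=0.4778
θ=2/3≥1/2 ⇒ |1+1/3x|<|1−2/3x| ∀x<0 ⇒ unbounded interval.

interval (−∞, 0).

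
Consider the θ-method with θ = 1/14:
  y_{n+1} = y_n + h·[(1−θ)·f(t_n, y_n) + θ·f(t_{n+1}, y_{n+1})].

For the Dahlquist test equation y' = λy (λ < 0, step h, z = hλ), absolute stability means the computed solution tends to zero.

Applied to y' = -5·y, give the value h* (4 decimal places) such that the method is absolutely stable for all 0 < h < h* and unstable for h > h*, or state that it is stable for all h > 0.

Test eqn y'=λy, z=hλ:
  y_{n+1} = y_n + z·[13/14·y_n + 1/14·y_{n+1}] ⇒ (1 − 1/14z)y_{n+1} = (1 + 13/14z)y_n
  Hence R(z) = (1 + 13/14z)/(1 − 1/14z).

Boundary: |R(x)|=1, x<0.
x=-1.56: |R|=0.4036
R=−1: 1+13/14x = −1+1/14x ⇒ -6/7x=2 ⇒ x=2/(-6/7)=-2.3333
Confirm numerically:
  x=-2.303: |R|=0.97767 <1
  x=-1.486: |R|=0.34341 <1
  x=-1.115: |R|=0.03275 <1
  x=-2.734: |R|=1.28732 >1
  x=-2.720: |R|=1.27751 >1
  x=-2.529: |R|=1.14205 >1
So |R|<1 on (-2.3333, 0).

(-2.3333,0); λ=-5 ⇒ h* = (7/3)/5 = 0.4667.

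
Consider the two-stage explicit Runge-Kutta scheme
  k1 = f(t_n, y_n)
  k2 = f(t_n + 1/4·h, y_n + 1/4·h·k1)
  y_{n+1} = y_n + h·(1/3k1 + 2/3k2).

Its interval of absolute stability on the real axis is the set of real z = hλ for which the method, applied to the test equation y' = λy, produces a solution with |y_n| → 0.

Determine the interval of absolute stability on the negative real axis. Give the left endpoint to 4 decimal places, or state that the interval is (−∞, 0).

(-6.0000, 0).

With y'=λy (z=hλ):
  k1=λy_n ⇒ h·k1=z·y_n;  k2=λ(1+1/4z)y_n ⇒ h·k2=z(1+1/4z)y_n
  y_{n+1}/y_n = 1 + 1/3z + 2/3z(1+1/4z) = 1 + z + 1/6z²
  R(z) = 1 + z + 1/6z².

Find x<0 with |R(x)|<1.
x=-0.83: |R|=0.2848
R=1: x+1/6x²=0 ⇒ x=−6=-6.0000; min R=1−1/(4·1/6)=-0.5000>−1
Confirm numerically:
  x=-5.924: |R|=0.92496 <1
  x=-3.671: |R|=0.42496 <1
  x=-3.341: |R|=0.48062 <1
  x=-3.248: |R|=0.48975 <1
  x=-6.580: |R|=1.63607 >1
  x=-6.577: |R|=1.63249 >1
  x=-6.155: |R|=1.15900 >1
So |R|<1 on (-6.0000, 0).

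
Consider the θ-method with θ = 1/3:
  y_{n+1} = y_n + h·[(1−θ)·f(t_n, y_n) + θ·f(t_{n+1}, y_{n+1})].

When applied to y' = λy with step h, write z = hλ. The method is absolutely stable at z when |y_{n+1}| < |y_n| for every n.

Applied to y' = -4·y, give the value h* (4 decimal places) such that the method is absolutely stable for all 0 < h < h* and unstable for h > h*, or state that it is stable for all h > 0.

On y'=λy, z=hλ:
  y_{n+1} = y_n + z·[2/3·y_n + 1/3·y_{n+1}] ⇒ (1 − 1/3z)y_{n+1} = (1 + 2/3z)y_n
  so R(z) = (1 + 2/3z)/(1 − 1/3z).

Solve |R(x)|<1 on ℝ⁻.
x=-1.01: |R|=0.2444
R=−1: 1+2/3x = −1+1/3x ⇒ -1/3x=2 ⇒ x=2/(-1/3)=-6.0000
Confirm numerically:
  x=-5.643: |R|=0.95869 <1
  x=-5.511: |R|=0.94254 <1
  x=-4.777: |R|=0.84274 <1
  x=-2.560: |R|=0.38129 <1
  x=-6.532: |R|=1.05581 >1
  x=-6.528: |R|=1.05542 >1
So |R|<1 on (-6.0000, 0).

(-6.0000,0); λ=-4 ⇒ h* = (6)/4 = 1.5000.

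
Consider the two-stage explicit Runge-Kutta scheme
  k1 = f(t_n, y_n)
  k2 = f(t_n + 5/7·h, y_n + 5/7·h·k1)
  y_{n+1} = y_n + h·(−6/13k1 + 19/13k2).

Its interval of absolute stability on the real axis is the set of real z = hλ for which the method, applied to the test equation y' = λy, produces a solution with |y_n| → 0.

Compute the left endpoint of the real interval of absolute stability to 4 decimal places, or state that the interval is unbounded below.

With y'=λy (z=hλ):
  k1=λy_n ⇒ h·k1=z·y_n;  k2=λ(1+5/7z)y_n ⇒ h·k2=z(1+5/7z)y_n
  y_{n+1}/y_n = 1 − 6/13z + 19/13z(1+5/7z) = 1 + z + 95/91z²
  ⇒ R(z) = 1 + z + 95/91z².

Solve |R(x)|<1 on ℝ⁻.
x=-1.33: |R|=1.5167
R=1: x+95/91x²=0 ⇒ x=−91/95=-0.9579; min R=1−1/(4·95/91)=0.7605>−1
Confirm numerically:
  x=-0.931: |R|=0.97386 <1
  x=-0.500: |R|=0.76099 <1
  x=-0.447: |R|=0.76159 <1
  x=-1.512: |R|=1.87463 >1
  x=-1.180: |R|=1.27360 >1
Interval (-0.9579, 0).

z* = -0.9579.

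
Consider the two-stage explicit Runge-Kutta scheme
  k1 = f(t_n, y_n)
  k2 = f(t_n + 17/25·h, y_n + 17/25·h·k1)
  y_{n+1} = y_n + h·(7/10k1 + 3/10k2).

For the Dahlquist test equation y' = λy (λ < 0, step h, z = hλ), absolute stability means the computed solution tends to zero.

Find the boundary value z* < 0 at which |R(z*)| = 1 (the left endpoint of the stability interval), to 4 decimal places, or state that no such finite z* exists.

z* = -4.9020.

Set f=λy, z=hλ:
  k1=λy_n ⇒ h·k1=z·y_n;  k2=λ(1+17/25z)y_n ⇒ h·k2=z(1+17/25z)y_n
  y_{n+1}/y_n = 1 + 7/10z + 3/10z(1+17/25z) = 1 + z + 51/250z²
  ⇒ R(z) = 1 + z + 51/250z².

Find x<0 with |R(x)|<1.
x=-0.96: |R|=0.2280
R=1: x+51/250x²=0 ⇒ x=−250/51=-4.9020; min R=1−1/(4·51/250)=-0.2255>−1
Confirm numerically:
  x=-3.599: |R|=0.04337 <1
  x=-2.643: |R|=0.21797 <1
  x=-2.285: |R|=0.21987 <1
  x=-1.978: |R|=0.17985 <1
  x=-5.323: |R|=1.45720 >1
  x=-5.242: |R|=1.36363 >1
  x=-5.069: |R|=1.17273 >1
So |R|<1 on (-4.9020, 0).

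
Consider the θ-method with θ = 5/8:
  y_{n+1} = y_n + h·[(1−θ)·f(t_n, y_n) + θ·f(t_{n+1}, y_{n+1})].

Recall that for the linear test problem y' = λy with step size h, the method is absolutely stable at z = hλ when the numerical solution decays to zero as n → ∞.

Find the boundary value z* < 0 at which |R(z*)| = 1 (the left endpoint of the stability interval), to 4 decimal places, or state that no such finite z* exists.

Test eqn y'=λy, z=hλ:
  y_{n+1} = y_n + z·[3/8·y_n + 5/8·y_{n+1}] ⇒ (1 − 5/8z)y_{n+1} = (1 + 3/8z)y_n
  Hence R(z) = (1 + 3/8z)/(1 − 5/8z).

Solve |R(x)|<1 on ℝ⁻.
x=-1.08: |R|=0.3552
x=-2: |R|=0.1111
x=-10: |R|=0.3793
x=-100: |R|=0.5748
θ=5/8≥1/2 ⇒ |1+3/8x|<|1−5/8x| ∀x<0 ⇒ unbounded interval.

interval (−∞, 0).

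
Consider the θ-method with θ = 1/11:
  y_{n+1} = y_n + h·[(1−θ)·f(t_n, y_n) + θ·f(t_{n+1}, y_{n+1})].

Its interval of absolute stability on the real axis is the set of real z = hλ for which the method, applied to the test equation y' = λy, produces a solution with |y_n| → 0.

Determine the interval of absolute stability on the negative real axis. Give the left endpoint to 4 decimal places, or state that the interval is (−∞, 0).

(-2.4444, 0).

On y'=λy, z=hλ:
  y_{n+1} = y_n + z·[10/11·y_n + 1/11·y_{n+1}] ⇒ (1 − 1/11z)y_{n+1} = (1 + 10/11z)y_n
  Hence R(z) = (1 + 10/11z)/(1 − 1/11z).

Find x<0 with |R(x)|<1.
x=-0.91: |R|=0.1595
R=−1: 1+10/11x = −1+1/11x ⇒ -9/11x=2 ⇒ x=2/(-9/11)=-2.4444
Confirm numerically:
  x=-2.232: |R|=0.85550 <1
  x=-1.953: |R|=0.65853 <1
  x=-1.486: |R|=0.30915 <1
  x=-1.171: |R|=0.05834 <1
  x=-2.920: |R|=1.30747 >1
  x=-2.699: |R|=1.16724 >1
  x=-2.614: |R|=1.11209 >1
Interval (-2.4444, 0).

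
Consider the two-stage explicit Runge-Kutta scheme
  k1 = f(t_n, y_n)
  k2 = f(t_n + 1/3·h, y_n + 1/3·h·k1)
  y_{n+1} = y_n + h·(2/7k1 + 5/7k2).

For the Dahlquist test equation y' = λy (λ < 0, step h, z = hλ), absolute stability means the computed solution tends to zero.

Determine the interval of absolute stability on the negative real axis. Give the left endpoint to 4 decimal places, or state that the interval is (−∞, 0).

Test eqn y'=λy, z=hλ:
  k1=λy_n ⇒ h·k1=z·y_n;  k2=λ(1+1/3z)y_n ⇒ h·k2=z(1+1/3z)y_n
  y_{n+1}/y_n = 1 + 2/7z + 5/7z(1+1/3z) = 1 + z + 5/21z²
  ⇒ R(z) = 1 + z + 5/21z².

Boundary: |R(x)|=1, x<0.
x=-1.33: |R|=0.0912
R=1: x+5/21x²=0 ⇒ x=−21/5=-4.2000; min R=1−1/(4·5/21)=-0.0500>−1
Confirm numerically:
  x=-3.780: |R|=0.62200 <1
  x=-2.714: |R|=0.03976 <1
  x=-2.401: |R|=0.02843 <1
  x=-2.105: |R|=0.04999 <1
  x=-4.672: |R|=1.52504 >1
  x=-4.288: |R|=1.08984 >1
  x=-4.276: |R|=1.07738 >1
So |R|<1 on (-4.2000, 0).

(-4.2000, 0).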